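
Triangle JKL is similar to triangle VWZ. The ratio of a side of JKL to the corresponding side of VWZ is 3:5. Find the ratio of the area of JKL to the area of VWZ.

Area ratio = (side ratio)^2 = (3/5)^2 = 9:25.

9:25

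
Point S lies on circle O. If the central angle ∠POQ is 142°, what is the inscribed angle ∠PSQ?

By the inscribed angle theorem, the inscribed angle is half the central angle.
Inscribed angle = 142° / 2 = 71°

71°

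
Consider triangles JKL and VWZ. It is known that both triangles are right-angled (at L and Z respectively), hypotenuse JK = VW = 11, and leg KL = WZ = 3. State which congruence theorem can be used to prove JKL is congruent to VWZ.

Consider the given information: both triangles are right-angled (at L and Z respectively), hypotenuse JK = VW = 11, and leg KL = WZ = 3
This is not ASA or AAS: ASA requires two angles and the side between them. AAS requires two angles and a non-included side.
The correct criterion is HL. The hypotenuse and one leg of two right triangles are equal (Hypotenuse-Leg).

HL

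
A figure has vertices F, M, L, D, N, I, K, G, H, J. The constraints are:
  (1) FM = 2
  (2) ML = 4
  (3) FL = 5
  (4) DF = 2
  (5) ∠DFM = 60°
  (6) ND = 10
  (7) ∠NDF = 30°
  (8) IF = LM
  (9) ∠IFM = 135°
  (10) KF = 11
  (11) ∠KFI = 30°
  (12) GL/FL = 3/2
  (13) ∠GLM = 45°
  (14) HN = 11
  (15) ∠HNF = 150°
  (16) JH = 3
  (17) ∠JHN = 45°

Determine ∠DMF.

Step 1: By the law of cosines on triangle MFD: MD² = 2² + 2² − 2·2·2·cos(60°) = 4, so MD = 2.
Step 2: By the inverse law of cosines on triangle DMF: cos(∠DMF) = (2² + 2² − 2²) / (2·2·2) = 4/8 = 0.5, so ∠DMF = 60°.

Therefore, the measure of angle ∠DMF = 60°.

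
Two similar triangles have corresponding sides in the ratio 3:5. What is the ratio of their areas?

The ratio of areas of similar triangles equals the square of the side ratio.
Side ratio = 3:5
Area ratio = (3/5)^2 = 9/25 = 9:25

9:25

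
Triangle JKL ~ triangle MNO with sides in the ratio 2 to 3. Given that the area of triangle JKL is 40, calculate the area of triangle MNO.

For similar figures, the area ratio equals the square of the side ratio.
Side ratio (JKL to MNO) = 2:3, so area ratio = 2^2:3^2 = 4:9.
If the area of JKL is 40, then the area of MNO = 40 * (9/4) = 90.

90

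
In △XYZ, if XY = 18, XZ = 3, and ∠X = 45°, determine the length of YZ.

When two sides and the included angle are known, the law of cosines gives the third side.
c^2 = a^2 + b^2 - 2ab cos(C) generalizes the Pythagorean theorem to non-right triangles.
Here: YZ^2 = 324 + 9 - 108*(sqrt(2)/2) = 333 - 54*sqrt(2)
YZ = 3*sqrt(37 - 6*sqrt(2))

3*sqrt(37 - 6*sqrt(2))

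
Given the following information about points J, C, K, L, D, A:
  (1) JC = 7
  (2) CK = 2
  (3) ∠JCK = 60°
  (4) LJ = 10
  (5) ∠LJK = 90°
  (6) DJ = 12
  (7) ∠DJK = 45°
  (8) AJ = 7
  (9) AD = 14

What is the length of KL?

Step 1: By the law of cosines on triangle JCK: JK² = 7² + 2² − 2·7·2·cos(60°) = 39, so JK = √39.
Step 2: By the law of cosines on triangle KJL: KL² = √39² + 10² − 2·√39·10·cos(90°) = 139, so KL = √139.

Therefore, the length of KL = √139.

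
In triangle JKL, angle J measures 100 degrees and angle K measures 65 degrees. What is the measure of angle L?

Let angle L = x. Then 100 + 65 + x = 180.
x = 180 - 165 = 15 degrees.

15 degrees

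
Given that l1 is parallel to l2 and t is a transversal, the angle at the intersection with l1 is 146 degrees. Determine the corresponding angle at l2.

Corresponding angles formed by parallel lines and a transversal are equal.
The given angle is 146 degrees.
The corresponding angle = 146 degrees.

146 degrees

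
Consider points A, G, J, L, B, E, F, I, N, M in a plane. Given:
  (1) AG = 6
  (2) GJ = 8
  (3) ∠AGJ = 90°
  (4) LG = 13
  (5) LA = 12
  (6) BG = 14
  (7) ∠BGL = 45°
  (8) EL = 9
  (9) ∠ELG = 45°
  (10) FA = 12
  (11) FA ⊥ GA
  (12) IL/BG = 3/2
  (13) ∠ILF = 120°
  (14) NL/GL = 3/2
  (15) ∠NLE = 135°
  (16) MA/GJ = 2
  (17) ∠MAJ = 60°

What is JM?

From the given relations: MA = 2·GJ = 2·8 = 16.
Step 1: By the law of cosines on triangle JGA: JA² = 8² + 6² − 2·8·6·cos(90°) = 100, so JA = 10.
Step 2: By the law of cosines on triangle JAM: JM² = 10² + 16² − 2·10·16·cos(60°) = 196, so JM = 14.

Therefore, the length of JM = 14.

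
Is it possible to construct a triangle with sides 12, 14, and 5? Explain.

Yes.
The triangle inequality requires that the sum of any two sides exceeds the third.
Here 5 + 12 = 17 > 14, so the condition is met.

Yes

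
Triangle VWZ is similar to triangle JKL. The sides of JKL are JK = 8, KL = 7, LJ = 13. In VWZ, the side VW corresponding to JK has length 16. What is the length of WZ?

Since the triangles are similar, the ratio of corresponding sides is constant.
Scale factor k = VW / JK = 16 / 8 = 2
WZ = k * KL = 2 * 7 = 14

14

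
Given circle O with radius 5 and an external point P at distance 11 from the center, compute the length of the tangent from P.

Let T be the point of tangency. Then OT ⊥ PT (radius ⊥ tangent).
In right triangle OTP: OP² = OT² + PT²
11² = 5² + PT²
PT² = 96, PT = 4*sqrt(6)

4*sqrt(6)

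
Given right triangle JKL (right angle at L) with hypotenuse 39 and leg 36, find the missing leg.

Rearranging the Pythagorean theorem to solve for the unknown leg:
leg^2 = hypotenuse^2 - known_leg^2 = 1521 - 1296 = 225
leg = sqrt(225) = 15.

15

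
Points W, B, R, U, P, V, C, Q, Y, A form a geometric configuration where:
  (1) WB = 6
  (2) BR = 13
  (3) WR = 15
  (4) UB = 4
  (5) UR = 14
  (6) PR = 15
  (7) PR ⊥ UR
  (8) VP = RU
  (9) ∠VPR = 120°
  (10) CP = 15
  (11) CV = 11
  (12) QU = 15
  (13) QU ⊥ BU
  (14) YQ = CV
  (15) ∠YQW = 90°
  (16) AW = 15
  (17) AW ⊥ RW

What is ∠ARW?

Step 1: By the law of cosines on triangle RWA: RA² = 15² + 15² − 2·15·15·cos(90°) = 450, so RA = 15·√2.
Step 2: By the inverse law of cosines on triangle ARW: cos(∠ARW) = ((15·√2)² + 15² − 15²) / (2·15·√2·15) = 450/636.4 = 0.7071, so ∠ARW = 45°.

Therefore, the measure of angle ∠ARW = 45°.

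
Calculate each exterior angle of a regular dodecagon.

Each exterior angle of a regular n-gon is 360 / n.
For n = 12: 360 / 12 = 30 degrees.

30 degrees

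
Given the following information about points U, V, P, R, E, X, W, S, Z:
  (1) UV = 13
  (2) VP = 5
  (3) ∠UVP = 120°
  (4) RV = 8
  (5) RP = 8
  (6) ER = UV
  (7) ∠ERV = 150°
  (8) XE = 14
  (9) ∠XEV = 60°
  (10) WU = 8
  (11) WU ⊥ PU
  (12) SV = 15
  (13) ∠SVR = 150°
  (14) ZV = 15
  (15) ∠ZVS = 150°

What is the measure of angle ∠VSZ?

Step 1: By the law of cosines on triangle SVZ: SZ² = 15² + 15² − 2·15·15·cos(150°) = 839.71, so SZ ≈ 28.98.
Step 2: By the inverse law of cosines on triangle VSZ: cos(∠VSZ) = (15² + 28.98² − 15²) / (2·15·28.98) = 839.71/869.33 = 0.9659, so ∠VSZ = 15°.

Therefore, the measure of angle ∠VSZ = 15°.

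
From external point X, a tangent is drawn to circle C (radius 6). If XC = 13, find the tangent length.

Let T be the point of tangency. Then CT ⊥ XT (radius ⊥ tangent).
In right triangle CTX: CX² = CT² + XT²
13² = 6² + XT²
XT² = 133, XT = sqrt(133)

sqrt(133)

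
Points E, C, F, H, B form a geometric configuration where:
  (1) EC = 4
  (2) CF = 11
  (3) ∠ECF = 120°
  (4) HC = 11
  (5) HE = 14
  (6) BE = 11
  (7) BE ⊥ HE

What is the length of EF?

Step 1: By the law of cosines on triangle ECF: EF² = 4² + 11² − 2·4·11·cos(120°) = 181, so EF = √181.

Therefore, the length of EF = √181.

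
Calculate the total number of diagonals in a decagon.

The number of diagonals in an n-gon is n(n - 3)/2.
For n = 10: 10(10 - 3)/2 = 10 × 7 / 2 = 35.

35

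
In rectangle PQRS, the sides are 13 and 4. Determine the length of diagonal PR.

d = sqrt(13^2 + 4^2) = sqrt(185)

sqrt(185)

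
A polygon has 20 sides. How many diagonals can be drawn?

Each of the 20 vertices connects to 17 non-adjacent vertices via diagonals.
Total connections = 20 × 17 = 340, but each diagonal is counted twice.
Number of diagonals = 340 / 2 = 170.

170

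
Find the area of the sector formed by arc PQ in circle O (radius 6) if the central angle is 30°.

Sector area = πr² × θ/360
= π × 6² × 1/12
= π × 36 × 1/12
= 3*pi

3*pi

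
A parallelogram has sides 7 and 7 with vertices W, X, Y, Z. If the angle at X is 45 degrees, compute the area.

The area of a parallelogram equals the product of two adjacent sides times the sine of the included angle.
This is because the height equals 7 * sin(45°) = 7*sqrt(2)/2.
Area = 7 * 7*sqrt(2)/2 = 49*sqrt(2)/2

49*sqrt(2)/2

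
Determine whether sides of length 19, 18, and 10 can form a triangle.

Check all three triangle inequalities:
19 + 18 = 37 > 10 ✓
19 + 10 = 29 > 18 ✓
18 + 10 = 28 > 19 ✓
All conditions hold, so these sides form a valid triangle.

Yes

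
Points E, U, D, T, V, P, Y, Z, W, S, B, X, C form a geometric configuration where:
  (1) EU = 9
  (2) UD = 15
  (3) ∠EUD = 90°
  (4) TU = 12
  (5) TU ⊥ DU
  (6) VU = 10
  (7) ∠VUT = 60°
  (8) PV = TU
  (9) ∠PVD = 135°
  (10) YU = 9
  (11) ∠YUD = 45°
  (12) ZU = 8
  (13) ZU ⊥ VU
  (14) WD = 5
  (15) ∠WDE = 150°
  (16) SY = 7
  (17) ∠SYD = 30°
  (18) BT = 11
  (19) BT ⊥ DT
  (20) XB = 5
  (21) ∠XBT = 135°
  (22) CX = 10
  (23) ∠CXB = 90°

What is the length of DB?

Step 1: By the law of cosines on triangle DUT: DT² = 15² + 12² − 2·15·12·cos(90°) = 369, so DT = 3·√41.
Step 2: By the law of cosines on triangle DTB: DB² = (3·√41)² + 11² − 2·3·√41·11·cos(90°) = 490, so DB = 7·√10.

Therefore, the length of DB = 7·√10.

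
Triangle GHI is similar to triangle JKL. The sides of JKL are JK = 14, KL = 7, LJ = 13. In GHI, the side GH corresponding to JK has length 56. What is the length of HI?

k = 56/14 = 4. HI = 4 * 7 = 28.

28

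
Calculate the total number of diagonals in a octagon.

The number of diagonals in an n-gon is n(n - 3)/2.
For n = 8: 8(8 - 3)/2 = 8 × 5 / 2 = 20.

20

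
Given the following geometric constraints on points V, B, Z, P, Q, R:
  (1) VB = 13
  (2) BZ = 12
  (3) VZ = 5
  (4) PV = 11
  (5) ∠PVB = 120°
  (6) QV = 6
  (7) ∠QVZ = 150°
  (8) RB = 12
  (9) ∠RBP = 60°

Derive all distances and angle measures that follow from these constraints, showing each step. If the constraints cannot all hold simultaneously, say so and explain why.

The constraints are consistent.

Step 1: From BV = 13, VP = 11, and ∠BVP = 120°, by the law of cosines:
  BP² = BV² + VP² - 2·BV·VP·cos(120°) = 169 + 121 + 143 = 433
  BP ≈ 20.81

Step 2: From ZV = 5, VQ = 6, and ∠ZVQ = 150°, by the law of cosines:
  ZQ² = ZV² + VQ² - 2·ZV·VQ·cos(150°) = 25 + 36 + 51.96 = 113
  ZQ ≈ 10.63

Step 3: From VB = 13, VZ = 5, BZ = 12, by the inverse law of cosines:
  cos(∠BVZ) = (VB² + VZ² - BZ²) / (2·VB·VZ)
  ∠BVZ = 67.38°

Step 4: From BV = 13, BZ = 12, VZ = 5, by the inverse law of cosines:
  cos(∠VBZ) = (BV² + BZ² - VZ²) / (2·BV·BZ)
  ∠VBZ = 22.62°

Step 5: From ZB = 12, ZV = 5, BV = 13, by the inverse law of cosines:
  cos(∠BZV) = (ZB² + ZV² - BV²) / (2·ZB·ZV)
  ∠BZV = 90°

Step 6: From PB = 20.81, BR = 12, and ∠PBR = 60°, by the law of cosines:
  PR² = PB² + BR² - 2·PB·BR·cos(60°) = 433 + 144 - 249.7 = 327.3
  PR ≈ 18.09

Step 7: From BP = 20.81, BV = 13, PV = 11, by the inverse law of cosines:
  cos(∠PBV) = (BP² + BV² - PV²) / (2·BP·BV)
  ∠PBV = 27.25°

Step 8: From ZQ = 10.63, ZV = 5, QV = 6, by the inverse law of cosines:
  cos(∠QZV) = (ZQ² + ZV² - QV²) / (2·ZQ·ZV)
  ∠QZV = 16.4°

Step 9: From PB = 20.81, PV = 11, BV = 13, by the inverse law of cosines:
  cos(∠BPV) = (PB² + PV² - BV²) / (2·PB·PV)
  ∠BPV = 32.75°

Step 10: From QV = 6, QZ = 10.63, VZ = 5, by the inverse law of cosines:
  cos(∠VQZ) = (QV² + QZ² - VZ²) / (2·QV·QZ)
  ∠VQZ = 13.6°

Step 11: From PB = 20.81, PR = 18.09, BR = 12, by the inverse law of cosines:
  cos(∠BPR) = (PB² + PR² - BR²) / (2·PB·PR)
  ∠BPR = 35.06°

Step 12: From RB = 12, RP = 18.09, BP = 20.81, by the inverse law of cosines:
  cos(∠BRP) = (RB² + RP² - BP²) / (2·RB·RP)
  ∠BRP = 84.94°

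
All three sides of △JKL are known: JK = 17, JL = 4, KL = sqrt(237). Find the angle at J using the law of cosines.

When all three sides of a triangle are known, the law of cosines can be rearranged to find any angle.
cos(C) = (a² + b² - c²) / (2ab) gives cos(J) = 1/2.
Taking the inverse cosine: J = 60°.

60°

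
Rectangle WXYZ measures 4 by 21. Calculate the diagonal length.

A rectangle's diagonal splits it into two right triangles, with the diagonal as the hypotenuse.
By the Pythagorean theorem, d^2 = 4^2 + 21^2 = 457.
Therefore d = sqrt(457).

sqrt(457)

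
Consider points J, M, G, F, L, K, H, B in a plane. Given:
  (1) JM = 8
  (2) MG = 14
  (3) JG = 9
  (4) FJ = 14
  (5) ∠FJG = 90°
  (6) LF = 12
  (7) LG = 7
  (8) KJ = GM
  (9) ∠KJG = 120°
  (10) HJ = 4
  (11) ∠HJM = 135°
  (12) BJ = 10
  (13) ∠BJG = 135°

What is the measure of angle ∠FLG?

Step 1: By the law of cosines on triangle FJG: FG² = 14² + 9² − 2·14·9·cos(90°) = 277, so FG ≈ 16.64.
Step 2: By the inverse law of cosines on triangle FLG: cos(∠FLG) = (12² + 7² − 16.64²) / (2·12·7) = -84/168 = -0.5, so ∠FLG = 120°.

Therefore, the measure of angle ∠FLG = 120°.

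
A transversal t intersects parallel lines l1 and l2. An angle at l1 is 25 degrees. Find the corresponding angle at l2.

Corresponding angles are equal: 25 degrees.

25 degrees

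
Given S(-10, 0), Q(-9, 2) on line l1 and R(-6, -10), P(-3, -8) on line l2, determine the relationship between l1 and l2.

Slope of line 1: m1 = (2 - 0)/(-9 - -10) = 2/1 = 2
Slope of line 2: m2 = (-8 - -10)/(-3 - -6) = 2/3 = 2/3
m1 != m2 and m1*m2 = 4/3 != -1. Neither.

Neither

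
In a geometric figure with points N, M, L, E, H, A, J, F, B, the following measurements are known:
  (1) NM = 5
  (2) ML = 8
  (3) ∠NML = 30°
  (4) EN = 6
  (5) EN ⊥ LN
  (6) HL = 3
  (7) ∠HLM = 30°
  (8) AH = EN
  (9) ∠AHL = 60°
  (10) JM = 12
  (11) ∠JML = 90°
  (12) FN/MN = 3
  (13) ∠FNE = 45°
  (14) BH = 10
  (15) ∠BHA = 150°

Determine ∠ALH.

From the given relations: AH = EN = 6.
Step 1: By the law of cosines on triangle LHA: LA² = 3² + 6² − 2·3·6·cos(60°) = 27, so LA = 3·√3.
Step 2: By the inverse law of cosines on triangle ALH: cos(∠ALH) = ((3·√3)² + 3² − 6²) / (2·3·√3·3) = 0/31.18 = 0, so ∠ALH = 90°.

Therefore, the measure of angle ∠ALH = 90°.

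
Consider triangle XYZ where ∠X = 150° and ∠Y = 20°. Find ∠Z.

angle Z = 180 - 150 - 20 = 10 degrees.

10 degrees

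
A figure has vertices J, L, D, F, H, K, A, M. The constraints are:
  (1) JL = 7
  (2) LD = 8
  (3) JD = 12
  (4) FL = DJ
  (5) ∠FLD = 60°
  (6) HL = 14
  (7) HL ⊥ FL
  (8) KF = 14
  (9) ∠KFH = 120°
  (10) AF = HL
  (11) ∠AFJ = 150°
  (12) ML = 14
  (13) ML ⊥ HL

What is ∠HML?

Step 1: By the law of cosines on triangle MLH: MH² = 14² + 14² − 2·14·14·cos(90°) = 392, so MH = 14·√2.
Step 2: By the inverse law of cosines on triangle HML: cos(∠HML) = ((14·√2)² + 14² − 14²) / (2·14·√2·14) = 392/554.37 = 0.7071, so ∠HML = 45°.

Therefore, the measure of angle ∠HML = 45°.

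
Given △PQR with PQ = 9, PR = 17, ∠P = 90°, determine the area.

Area = (1/2) * PQ * PR * sin(P)
Area = (1/2) * 9 * 17 * sin(90°)
Area = (1/2) * 9 * 17 * 1
Area = 153/2

153/2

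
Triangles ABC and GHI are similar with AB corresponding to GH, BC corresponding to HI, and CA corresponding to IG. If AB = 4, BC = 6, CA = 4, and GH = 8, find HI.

Similar triangles have proportional sides. Setting up the proportion:
GH / AB = HI / BC
8 / 4 = HI / 6
HI = 6 * 8 / 4 = 12.

12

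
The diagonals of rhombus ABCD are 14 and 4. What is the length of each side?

The diagonals of a rhombus bisect each other at right angles.
Half-diagonals: 14/2 = 7 and 4/2 = 2
side = sqrt(7^2 + 2^2)
side = sqrt(49 + 4)
side = sqrt(53)

sqrt(53)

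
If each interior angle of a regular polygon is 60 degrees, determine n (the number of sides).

Exterior angle = 180 - 60 = 120. n = 360 / 120 = 3.

3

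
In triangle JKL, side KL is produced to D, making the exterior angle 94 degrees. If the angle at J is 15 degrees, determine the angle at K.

By the exterior angle theorem: exterior angle = sum of remote interior angles.
94 = 15 + angle K
angle K = 94 - 15 = 79 degrees

79 degrees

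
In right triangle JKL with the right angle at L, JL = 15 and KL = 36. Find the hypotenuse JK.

JK = sqrt(15^2 + 36^2) = sqrt(1521) = 39

39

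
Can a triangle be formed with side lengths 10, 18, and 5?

No.
The triangle inequality is violated: 10 + 5 = 15 ≤ 18.
These lengths cannot form a triangle.

No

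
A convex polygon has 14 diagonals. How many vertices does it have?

Using d = n(n - 3)/2, we solve 14 = n(n - 3)/2.
So n(n - 3) = 28.
Testing n = 7: 7 * 4 = 28 = 28. Correct.
The polygon has 7 sides.

7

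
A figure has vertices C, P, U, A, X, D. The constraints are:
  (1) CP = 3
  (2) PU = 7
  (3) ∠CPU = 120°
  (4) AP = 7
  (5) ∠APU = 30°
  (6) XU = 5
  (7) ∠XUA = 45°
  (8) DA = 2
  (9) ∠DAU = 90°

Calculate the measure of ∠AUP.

Step 1: By the law of cosines on triangle UPA: UA² = 7² + 7² − 2·7·7·cos(30°) = 13.13, so UA ≈ 3.62.
Step 2: By the inverse law of cosines on triangle AUP: cos(∠AUP) = (3.62² + 7² − 7²) / (2·3.62·7) = 13.13/50.73 = 0.2588, so ∠AUP = 75°.

Therefore, the measure of angle ∠AUP = 75°.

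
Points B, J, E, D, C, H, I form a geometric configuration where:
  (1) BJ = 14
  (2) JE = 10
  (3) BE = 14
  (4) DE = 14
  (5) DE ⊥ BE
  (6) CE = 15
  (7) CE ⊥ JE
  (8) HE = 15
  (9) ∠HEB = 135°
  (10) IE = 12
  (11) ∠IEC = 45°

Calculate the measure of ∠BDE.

Step 1: By the law of cosines on triangle DEB: DB² = 14² + 14² − 2·14·14·cos(90°) = 392, so DB = 14·√2.
Step 2: By the inverse law of cosines on triangle BDE: cos(∠BDE) = ((14·√2)² + 14² − 14²) / (2·14·√2·14) = 392/554.37 = 0.7071, so ∠BDE = 45°.

Therefore, the measure of angle ∠BDE = 45°.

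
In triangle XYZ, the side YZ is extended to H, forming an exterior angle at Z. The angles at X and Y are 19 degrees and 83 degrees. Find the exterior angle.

The interior angle at Z is 180 - 19 - 83 = 78 degrees.
The exterior angle and interior angle at Z are supplementary:
Exterior angle = 180 - 78 = 102 degrees.

102 degrees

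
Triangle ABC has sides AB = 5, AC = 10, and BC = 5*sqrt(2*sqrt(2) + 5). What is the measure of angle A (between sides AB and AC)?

By the inverse law of cosines: cos(A) = (AB² + AC² - BC²) / (2 × AB × AC)
cos(A) = (5² + 10² - (5*sqrt(2*sqrt(2) + 5))²) / (2 × 5 × 10)
cos(A) = (25 + 100 - (50*sqrt(2) + 125)) / 100
cos(A) = -sqrt(2)/2
A = arccos(-sqrt(2)/2) = 135°

135°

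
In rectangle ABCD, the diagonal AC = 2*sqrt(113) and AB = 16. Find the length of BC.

b = sqrt(d^2 - a^2) = sqrt(452 - 256) = sqrt(196) = 14

14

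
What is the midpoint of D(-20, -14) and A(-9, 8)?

The midpoint is the average of the coordinates:
x: (-20 + -9)/2 = -29/2
y: (-14 + 8)/2 = -3
Midpoint = (-29/2, -3)

(-29/2, -3)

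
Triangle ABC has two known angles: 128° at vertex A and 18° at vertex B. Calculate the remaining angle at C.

Let angle C = x. Then 128 + 18 + x = 180.
x = 180 - 146 = 34 degrees.

34 degrees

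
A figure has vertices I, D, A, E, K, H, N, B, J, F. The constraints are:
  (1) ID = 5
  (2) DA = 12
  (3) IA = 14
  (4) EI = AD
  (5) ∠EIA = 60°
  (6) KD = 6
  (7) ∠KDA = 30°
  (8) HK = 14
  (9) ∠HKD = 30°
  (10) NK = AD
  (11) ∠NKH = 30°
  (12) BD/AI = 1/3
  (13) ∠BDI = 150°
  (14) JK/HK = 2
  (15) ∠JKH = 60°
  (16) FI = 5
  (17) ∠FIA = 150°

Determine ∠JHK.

From the given relations: JK = 2·HK = 2·14 = 28.
Step 1: By the law of cosines on triangle HKJ: HJ² = 14² + 28² − 2·14·28·cos(60°) = 588, so HJ = 14·√3.
Step 2: By the inverse law of cosines on triangle JHK: cos(∠JHK) = ((14·√3)² + 14² − 28²) / (2·14·√3·14) = 0/678.96 = 0, so ∠JHK = 90°.

Therefore, the measure of angle ∠JHK = 90°.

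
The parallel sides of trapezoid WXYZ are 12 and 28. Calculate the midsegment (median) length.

midsegment = (12 + 28) / 2 = 40 / 2 = 20

20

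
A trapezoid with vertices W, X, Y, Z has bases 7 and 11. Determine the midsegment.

The midsegment (median) of a trapezoid connects the midpoints of the non-parallel sides.
Its length is the average of the two bases: (7 + 11) / 2 = 9.

9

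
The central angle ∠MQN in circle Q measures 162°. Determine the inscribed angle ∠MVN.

By the inscribed angle theorem, the inscribed angle is half the central angle.
Inscribed angle = 162° / 2 = 81°

81°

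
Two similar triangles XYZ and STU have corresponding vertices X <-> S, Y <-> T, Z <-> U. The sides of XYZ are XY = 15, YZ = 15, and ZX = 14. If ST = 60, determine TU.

k = 60/15 = 4. TU = 4 * 15 = 60.

60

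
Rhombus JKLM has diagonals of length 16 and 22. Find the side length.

The diagonals of a rhombus bisect each other at right angles.
Half-diagonals: 16/2 = 8 and 22/2 = 11
side = sqrt(8^2 + 11^2)
side = sqrt(64 + 121)
side = sqrt(185)

sqrt(185)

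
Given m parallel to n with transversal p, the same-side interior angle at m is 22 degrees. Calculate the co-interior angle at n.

Co-interior (same-side interior) angles are between the parallel lines on the same side of the transversal.
Unlike corresponding or alternate interior angles, they are supplementary rather than equal.
So the angle = 180 - 22 = 158 degrees.

158 degrees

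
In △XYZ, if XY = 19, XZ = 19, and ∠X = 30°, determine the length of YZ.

By the law of cosines: YZ^2 = XY^2 + XZ^2 - 2*XY*XZ*cos(X)
YZ^2 = 19^2 + 19^2 - 2*19*19*cos(30°)
YZ^2 = 361 + 361 - 722*(sqrt(3)/2)
YZ^2 = 722 - 361*sqrt(3)
YZ = 19*sqrt(2 - sqrt(3))

19*sqrt(2 - sqrt(3))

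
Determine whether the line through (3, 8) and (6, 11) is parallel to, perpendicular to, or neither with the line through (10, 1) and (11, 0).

Slope of line 1: m1 = (11 - 8)/(6 - 3) = 3/3 = 1
Slope of line 2: m2 = (0 - 1)/(11 - 10) = -1/1 = -1
m1 * m2 = (1) * (-1) = -1 = -1, so the lines are perpendicular.

Perpendicular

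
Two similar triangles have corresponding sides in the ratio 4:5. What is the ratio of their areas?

Area scales with the square of linear dimensions. If every length is multiplied by 4/5, then the area is multiplied by (4/5)^2 = 16/25.
The area ratio is 16:25.

16:25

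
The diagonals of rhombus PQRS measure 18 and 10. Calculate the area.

Area = (18 * 10) / 2 = 180 / 2 = 90

90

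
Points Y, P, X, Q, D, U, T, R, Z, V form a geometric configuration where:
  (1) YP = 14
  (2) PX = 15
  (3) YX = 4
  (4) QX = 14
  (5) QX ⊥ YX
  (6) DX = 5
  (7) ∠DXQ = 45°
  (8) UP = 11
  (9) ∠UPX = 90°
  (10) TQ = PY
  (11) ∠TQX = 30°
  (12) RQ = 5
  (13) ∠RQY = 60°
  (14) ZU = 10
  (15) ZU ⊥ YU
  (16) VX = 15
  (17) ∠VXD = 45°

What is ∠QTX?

From the given relations: TQ = PY = 14.
Step 1: By the law of cosines on triangle TQX: TX² = 14² + 14² − 2·14·14·cos(30°) = 52.52, so TX ≈ 7.25.
Step 2: By the inverse law of cosines on triangle QTX: cos(∠QTX) = (14² + 7.25² − 14²) / (2·14·7.25) = 52.52/202.91 = 0.2588, so ∠QTX = 75°.

Therefore, the measure of angle ∠QTX = 75°.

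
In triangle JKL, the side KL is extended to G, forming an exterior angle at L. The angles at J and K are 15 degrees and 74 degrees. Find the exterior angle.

By the exterior angle theorem, an exterior angle of a triangle equals the sum of the two remote interior angles.
Exterior angle = angle J + angle K
Exterior angle = 15 + 74 = 89 degrees

89 degrees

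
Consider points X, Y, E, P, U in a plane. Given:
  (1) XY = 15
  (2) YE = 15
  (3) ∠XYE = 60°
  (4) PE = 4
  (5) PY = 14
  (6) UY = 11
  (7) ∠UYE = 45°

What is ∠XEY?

Step 1: By the law of cosines on triangle EYX: EX² = 15² + 15² − 2·15·15·cos(60°) = 225, so EX = 15.
Step 2: By the inverse law of cosines on triangle XEY: cos(∠XEY) = (15² + 15² − 15²) / (2·15·15) = 225/450 = 0.5, so ∠XEY = 60°.

Therefore, the measure of angle ∠XEY = 60°.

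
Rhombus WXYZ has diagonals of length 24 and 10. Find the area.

Area = (24 * 10) / 2 = 240 / 2 = 120

120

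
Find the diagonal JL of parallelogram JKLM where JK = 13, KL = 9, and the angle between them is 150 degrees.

Law of cosines: d^2 = 13^2 + 9^2 - 2(13)(9)cos(150°) = 117*sqrt(3) + 250, so d = sqrt(117*sqrt(3) + 250).

sqrt(117*sqrt(3) + 250)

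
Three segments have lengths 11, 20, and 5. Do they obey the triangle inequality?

The longest side is 20. The other two sides sum to 5 + 11 = 16.
Since 16 ≤ 20, the two shorter sides cannot reach around to close the triangle.

No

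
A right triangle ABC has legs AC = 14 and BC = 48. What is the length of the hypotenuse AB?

By the Pythagorean theorem: AB^2 = AC^2 + BC^2
AB^2 = 14^2 + 48^2 = 196 + 2304 = 2500
AB = sqrt(2500) = 50

50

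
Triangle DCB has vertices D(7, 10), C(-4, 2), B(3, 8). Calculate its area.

The Shoelace formula computes the area from vertex coordinates by summing cross products.
For vertices (7,10), (-4,2), (3,8):
Signed sum = 7*2 - -4*10 + -4*8 - 3*2 + 3*10 - 7*8
= 54 + -38 + -26 = -10
Area = (1/2)|-10| = 5.

5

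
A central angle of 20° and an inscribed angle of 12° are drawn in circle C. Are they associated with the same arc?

By the inscribed angle theorem, the inscribed angle for a central angle of 20° should be 20° / 2 = 10°.
The given inscribed angle is 12°, which does not equal 10°.
Therefore, no, they do not correspond to the same arc.

No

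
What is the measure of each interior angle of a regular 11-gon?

Each interior angle of a regular n-gon is (n - 2) * 180 / n.
For n = 11: (11 - 2) * 180 / 11 = 1620/11 = 1620/11 degrees.

1620/11 degrees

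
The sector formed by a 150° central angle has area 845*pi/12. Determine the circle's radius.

The sector covers 150°/360° = 5/12 of the full circle.
Full circle area = 845*pi/12 / 5/12 = 169*pi.
Since full area = πr², we get r² = 169*pi/π = 169, so r = 13.

13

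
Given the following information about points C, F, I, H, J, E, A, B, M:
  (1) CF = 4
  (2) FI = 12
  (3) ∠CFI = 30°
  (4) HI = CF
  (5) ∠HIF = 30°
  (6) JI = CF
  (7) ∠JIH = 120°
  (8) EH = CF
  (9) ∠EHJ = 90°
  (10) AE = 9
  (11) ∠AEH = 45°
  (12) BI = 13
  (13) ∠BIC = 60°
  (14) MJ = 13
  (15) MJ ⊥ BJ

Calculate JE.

From the given relations: JI = CF = 4; HI = CF = 4; EH = CF = 4.
Step 1: By the law of cosines on triangle JIH: JH² = 4² + 4² − 2·4·4·cos(120°) = 48, so JH = 4·√3.
Step 2: By the law of cosines on triangle JHE: JE² = (4·√3)² + 4² − 2·4·√3·4·cos(90°) = 64, so JE = 8.

Therefore, the length of JE = 8.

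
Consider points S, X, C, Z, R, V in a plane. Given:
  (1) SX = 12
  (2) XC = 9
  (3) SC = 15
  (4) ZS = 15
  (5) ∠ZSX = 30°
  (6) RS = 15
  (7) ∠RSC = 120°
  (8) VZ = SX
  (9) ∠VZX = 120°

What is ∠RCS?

Step 1: By the law of cosines on triangle CSR: CR² = 15² + 15² − 2·15·15·cos(120°) = 675, so CR = 15·√3.
Step 2: By the inverse law of cosines on triangle RCS: cos(∠RCS) = ((15·√3)² + 15² − 15²) / (2·15·√3·15) = 675/779.42 = 0.866, so ∠RCS = 30°.

Therefore, the measure of angle ∠RCS = 30°.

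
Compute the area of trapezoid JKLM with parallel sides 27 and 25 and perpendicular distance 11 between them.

Area = (27 + 25) * 11 / 2 = 572 / 2 = 286

286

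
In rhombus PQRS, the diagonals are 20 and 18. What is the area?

Area of a rhombus = (d1 * d2) / 2
Area = (20 * 18) / 2
Area = 360 / 2
Area = 180

180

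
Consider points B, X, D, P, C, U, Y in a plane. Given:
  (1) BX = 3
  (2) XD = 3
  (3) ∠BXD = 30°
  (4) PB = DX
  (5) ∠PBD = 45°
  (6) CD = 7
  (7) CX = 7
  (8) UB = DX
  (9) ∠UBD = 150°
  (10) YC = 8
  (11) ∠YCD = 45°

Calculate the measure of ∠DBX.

Step 1: By the law of cosines on triangle BXD: BD² = 3² + 3² − 2·3·3·cos(30°) = 2.41, so BD ≈ 1.55.
Step 2: By the inverse law of cosines on triangle DBX: cos(∠DBX) = (1.55² + 3² − 3²) / (2·1.55·3) = 2.41/9.32 = 0.2588, so ∠DBX = 75°.

Therefore, the measure of angle ∠DBX = 75°.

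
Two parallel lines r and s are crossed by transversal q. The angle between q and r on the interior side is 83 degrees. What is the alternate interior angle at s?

Alternate interior angles lie on opposite sides of the transversal, between the parallel lines.
By the alternate interior angle theorem, they are equal: 83 degrees.

83 degrees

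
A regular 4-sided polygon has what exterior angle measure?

Each exterior angle of a regular n-gon is 360 / n.
For n = 4: 360 / 4 = 90 degrees.

90 degrees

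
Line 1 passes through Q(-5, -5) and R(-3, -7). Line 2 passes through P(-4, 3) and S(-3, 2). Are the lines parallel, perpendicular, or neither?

Slope of line 1: m1 = (-7 - -5)/(-3 - -5) = -2/2 = -1
Slope of line 2: m2 = (2 - 3)/(-3 - -4) = -1/1 = -1
Since m1 = m2 = -1, the lines are parallel.

Parallel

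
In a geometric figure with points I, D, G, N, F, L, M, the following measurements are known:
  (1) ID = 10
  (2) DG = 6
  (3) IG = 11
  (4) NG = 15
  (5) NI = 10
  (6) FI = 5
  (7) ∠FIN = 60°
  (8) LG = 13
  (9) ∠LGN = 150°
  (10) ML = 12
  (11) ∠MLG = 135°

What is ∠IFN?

Step 1: By the law of cosines on triangle FIN: FN² = 5² + 10² − 2·5·10·cos(60°) = 75, so FN = 5·√3.
Step 2: By the inverse law of cosines on triangle IFN: cos(∠IFN) = (5² + (5·√3)² − 10²) / (2·5·5·√3) = 0/86.6 = 0, so ∠IFN = 90°.

Therefore, the measure of angle ∠IFN = 90°.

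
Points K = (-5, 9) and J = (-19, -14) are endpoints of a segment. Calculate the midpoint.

M = ((x₁ + x₂)/2, (y₁ + y₂)/2)
= ((-5 + -19)/2, (9 + -14)/2)
= (-24/2, -5/2) = (-12, -5/2)

(-12, -5/2)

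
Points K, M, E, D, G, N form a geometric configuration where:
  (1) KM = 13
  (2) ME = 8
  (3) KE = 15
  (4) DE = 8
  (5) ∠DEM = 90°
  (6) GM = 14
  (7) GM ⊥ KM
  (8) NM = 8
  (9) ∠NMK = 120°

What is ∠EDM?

Step 1: By the law of cosines on triangle DEM: DM² = 8² + 8² − 2·8·8·cos(90°) = 128, so DM = 8·√2.
Step 2: By the inverse law of cosines on triangle EDM: cos(∠EDM) = (8² + (8·√2)² − 8²) / (2·8·8·√2) = 128/181.02 = 0.7071, so ∠EDM = 45°.

Therefore, the measure of angle ∠EDM = 45°.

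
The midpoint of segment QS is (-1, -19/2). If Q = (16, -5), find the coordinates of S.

Using the midpoint formula: M = ((x1 + x2)/2, (y1 + y2)/2)
We know M = (-1, -19/2) and Q = (16, -5)
For x: -1 = (16 + x2)/2, so x2 = 2*-1 - 16 = -18
For y: -19/2 = (-5 + y2)/2, so y2 = 2*-19/2 - -5 = -14
S = (-18, -14)

(-18, -14)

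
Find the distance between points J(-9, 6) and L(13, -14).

The horizontal distance is |13 - -9| = 22 and the vertical distance is |-14 - 6| = 20.
By the Pythagorean theorem, d = sqrt(22^2 + 20^2) = sqrt(884) = 2*sqrt(221).

2*sqrt(221)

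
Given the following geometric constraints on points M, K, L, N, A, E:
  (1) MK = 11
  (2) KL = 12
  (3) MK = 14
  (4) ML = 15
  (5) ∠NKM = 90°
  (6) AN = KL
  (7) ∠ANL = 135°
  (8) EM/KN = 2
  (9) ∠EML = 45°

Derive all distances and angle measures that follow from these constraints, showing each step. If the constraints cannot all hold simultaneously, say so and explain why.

These constraints are not satisfiable: (1) MK = 11 and (3) MK = 14 assign two different lengths to the same segment. No planar figure meets all of them, so nothing further can be derived.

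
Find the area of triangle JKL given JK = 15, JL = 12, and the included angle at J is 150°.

Area = (1/2) * JK * JL * sin(J)
Area = (1/2) * 15 * 12 * sin(150°)
Area = (1/2) * 15 * 12 * 1/2
Area = 45

45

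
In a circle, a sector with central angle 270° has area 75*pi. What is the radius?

r² = 360 × 75*pi / (π × 270) = 100, so r = 10.

10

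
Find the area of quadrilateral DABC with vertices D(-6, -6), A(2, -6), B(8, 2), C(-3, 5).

Shoelace: sum of cross terms = 194, Area = (1/2)|194| = 97

97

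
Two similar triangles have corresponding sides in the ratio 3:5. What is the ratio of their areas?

The ratio of areas of similar triangles equals the square of the side ratio.
Side ratio = 3:5
Area ratio = (3/5)^2 = 9/25 = 9:25

9:25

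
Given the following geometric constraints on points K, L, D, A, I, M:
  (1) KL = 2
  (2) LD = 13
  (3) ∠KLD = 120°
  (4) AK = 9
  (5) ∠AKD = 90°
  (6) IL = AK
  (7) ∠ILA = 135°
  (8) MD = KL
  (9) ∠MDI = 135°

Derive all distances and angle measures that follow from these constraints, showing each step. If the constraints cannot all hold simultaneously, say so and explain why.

The constraints are consistent.

From the given relations:
  IL = AK = 9
  MD = KL = 2

Step 1: From KL = 2, LD = 13, and ∠KLD = 120°, by the law of cosines:
  KD² = KL² + LD² - 2·KL·LD·cos(120°) = 4 + 169 + 26 = 199
  KD = √199

Step 2: From DK = √199, KA = 9, and ∠DKA = 90°, by the law of cosines:
  DA² = DK² + KA² - 2·DK·KA·cos(90°) = 199 + 81 - 0 = 280
  DA = 2·√70

Step 3: From KD = √199, KL = 2, DL = 13, by the inverse law of cosines:
  cos(∠DKL) = (KD² + KL² - DL²) / (2·KD·KL)
  ∠DKL = 52.95°

Step 4: From DK = √199, DL = 13, KL = 2, by the inverse law of cosines:
  cos(∠KDL) = (DK² + DL² - KL²) / (2·DK·DL)
  ∠KDL = 7.05°

Step 5: From DA = 2·√70, DK = √199, AK = 9, by the inverse law of cosines:
  cos(∠ADK) = (DA² + DK² - AK²) / (2·DA·DK)
  ∠ADK = 32.54°

Step 6: From AD = 2·√70, AK = 9, DK = √199, by the inverse law of cosines:
  cos(∠DAK) = (AD² + AK² - DK²) / (2·AD·AK)
  ∠DAK = 57.46°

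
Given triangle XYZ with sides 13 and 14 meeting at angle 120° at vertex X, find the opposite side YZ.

By the law of cosines: YZ^2 = XY^2 + XZ^2 - 2*XY*XZ*cos(X)
YZ^2 = 13^2 + 14^2 - 2*13*14*cos(120°)
YZ^2 = 169 + 196 - 364*(-1/2)
YZ^2 = 547
YZ = sqrt(547)

sqrt(547)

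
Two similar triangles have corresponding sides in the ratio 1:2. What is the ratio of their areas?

Area scales with the square of linear dimensions. If every length is multiplied by 1/2, then the area is multiplied by (1/2)^2 = 1/4.
The area ratio is 1:4.

1:4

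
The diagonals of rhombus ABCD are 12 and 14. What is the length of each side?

Half-diagonals are 6 and 7. side = sqrt(6^2 + 7^2) = sqrt(85)

sqrt(85)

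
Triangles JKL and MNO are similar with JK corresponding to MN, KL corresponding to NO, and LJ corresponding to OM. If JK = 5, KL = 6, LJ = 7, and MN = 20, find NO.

k = 20/5 = 4. NO = 4 * 6 = 24.

24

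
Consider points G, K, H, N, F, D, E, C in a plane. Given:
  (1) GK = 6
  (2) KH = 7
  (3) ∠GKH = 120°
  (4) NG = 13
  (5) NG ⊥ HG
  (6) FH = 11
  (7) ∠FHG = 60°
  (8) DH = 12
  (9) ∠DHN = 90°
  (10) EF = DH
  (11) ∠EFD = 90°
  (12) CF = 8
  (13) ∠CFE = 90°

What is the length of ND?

Step 1: By the law of cosines on triangle GKH: GH² = 6² + 7² − 2·6·7·cos(120°) = 127, so GH = √127.
Step 2: By the law of cosines on triangle NGH: NH² = 13² + √127² − 2·13·√127·cos(90°) = 296, so NH = 2·√74.
Step 3: By the law of cosines on triangle NHD: ND² = (2·√74)² + 12² − 2·2·√74·12·cos(90°) = 440, so ND = 2·√110.

Therefore, the length of ND = 2·√110.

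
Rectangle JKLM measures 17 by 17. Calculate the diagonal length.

d = sqrt(17^2 + 17^2) = sqrt(578) = 17*sqrt(2)

17*sqrt(2)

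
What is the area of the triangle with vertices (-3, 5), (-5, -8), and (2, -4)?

The Shoelace formula computes the area from vertex coordinates by summing cross products.
For vertices (-3,5), (-5,-8), (2,-4):
Signed sum = -3*-8 - -5*5 + -5*-4 - 2*-8 + 2*5 - -3*-4
= 49 + 36 + -2 = 83
Area = (1/2)|83| = 83/2.

83/2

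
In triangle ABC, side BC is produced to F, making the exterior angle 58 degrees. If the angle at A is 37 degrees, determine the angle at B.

By the exterior angle theorem: exterior angle = sum of remote interior angles.
58 = 37 + angle B
angle B = 58 - 37 = 21 degrees

21 degrees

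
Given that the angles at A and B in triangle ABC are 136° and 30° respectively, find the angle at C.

The interior angles sum to 180°: angle C = 180 - 136 - 30 = 14°.
The triangle is obtuse (angles 136°, 30°, 14°).

14 degrees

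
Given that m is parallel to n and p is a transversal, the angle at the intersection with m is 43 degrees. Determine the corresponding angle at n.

When a transversal crosses parallel lines, angles in the same position at each intersection are called corresponding angles.
These are always equal, so the answer is 43 degrees.

43 degrees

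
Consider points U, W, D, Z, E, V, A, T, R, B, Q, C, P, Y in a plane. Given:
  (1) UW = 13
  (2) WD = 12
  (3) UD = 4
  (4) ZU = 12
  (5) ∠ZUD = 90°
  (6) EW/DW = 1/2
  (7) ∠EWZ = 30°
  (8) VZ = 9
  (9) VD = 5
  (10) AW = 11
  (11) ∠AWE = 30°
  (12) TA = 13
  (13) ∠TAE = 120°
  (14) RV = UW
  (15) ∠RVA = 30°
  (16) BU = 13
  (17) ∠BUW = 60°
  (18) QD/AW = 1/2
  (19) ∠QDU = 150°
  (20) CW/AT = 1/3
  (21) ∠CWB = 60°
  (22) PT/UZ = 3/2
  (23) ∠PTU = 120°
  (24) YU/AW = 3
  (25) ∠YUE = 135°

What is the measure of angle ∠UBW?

Step 1: By the law of cosines on triangle BUW: BW² = 13² + 13² − 2·13·13·cos(60°) = 169, so BW = 13.
Step 2: By the inverse law of cosines on triangle UBW: cos(∠UBW) = (13² + 13² − 13²) / (2·13·13) = 169/338 = 0.5, so ∠UBW = 60°.

Therefore, the measure of angle ∠UBW = 60°.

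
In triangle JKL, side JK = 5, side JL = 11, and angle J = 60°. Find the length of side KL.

By the law of cosines: KL^2 = JK^2 + JL^2 - 2*JK*JL*cos(J)
KL^2 = 5^2 + 11^2 - 2*5*11*cos(60°)
KL^2 = 25 + 121 - 110*(1/2)
KL^2 = 91
KL = sqrt(91)

sqrt(91)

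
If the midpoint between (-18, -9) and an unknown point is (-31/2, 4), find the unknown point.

Using the midpoint formula: M = ((x1 + x2)/2, (y1 + y2)/2)
We know M = (-31/2, 4) and M = (-18, -9)
For x: -31/2 = (-18 + x2)/2, so x2 = 2*-31/2 - -18 = -13
For y: 4 = (-9 + y2)/2, so y2 = 2*4 - -9 = 17
L = (-13, 17)

(-13, 17)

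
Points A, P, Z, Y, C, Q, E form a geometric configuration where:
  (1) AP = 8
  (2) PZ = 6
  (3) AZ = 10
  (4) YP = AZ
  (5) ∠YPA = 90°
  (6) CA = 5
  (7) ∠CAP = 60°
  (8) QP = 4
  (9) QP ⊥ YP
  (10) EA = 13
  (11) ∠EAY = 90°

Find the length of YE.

From the given relations: YP = AZ = 10.
Step 1: By the law of cosines on triangle APY: AY² = 8² + 10² − 2·8·10·cos(90°) = 164, so AY = 2·√41.
Step 2: By the law of cosines on triangle YAE: YE² = (2·√41)² + 13² − 2·2·√41·13·cos(90°) = 333, so YE = 3·√37.

Therefore, the length of YE = 3·√37.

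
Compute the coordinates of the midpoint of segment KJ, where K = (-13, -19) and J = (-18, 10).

M = ((x₁ + x₂)/2, (y₁ + y₂)/2)
= ((-13 + -18)/2, (-19 + 10)/2)
= (-31/2, -9/2) = (-31/2, -9/2)

(-31/2, -9/2)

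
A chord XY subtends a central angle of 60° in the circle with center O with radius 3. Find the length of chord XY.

Drop a perpendicular from the center to the chord, bisecting both the chord and the central angle.
Each half-chord = r sin(θ/2) = 3 sin(30°).
The full chord = 2 × 3 × sin(30°) = 3.

3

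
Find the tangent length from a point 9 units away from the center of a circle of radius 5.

The tangent, radius, and line from the external point to the center form a right triangle.
The right angle is where the tangent meets the radius.
By the Pythagorean theorem: tangent² + 5² = 9²
tangent² = 81 - 25 = 56
tangent = 2*sqrt(14)

2*sqrt(14)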